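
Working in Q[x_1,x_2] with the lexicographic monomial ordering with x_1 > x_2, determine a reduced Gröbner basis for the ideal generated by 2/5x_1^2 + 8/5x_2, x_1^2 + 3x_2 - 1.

The reduced Gröbner basis is the canonical form of the ideal for this ordering.

f_1 = 2/5x_1^2 + 8/5x_2, LT = x_1^2.
f_2 = x_1^2 + 3x_2 - 1, LT = x_1^2.

S(f_1,f_2): lcm = x_1^2. S = x_2 + 1.
  leading term x_2: no divisor's leading term divides it; move x_2 to the remainder.
  leading term 1: no divisor's leading term divides it; move 1 to the remainder.
  remainder x_2 + 1 ≠ 0; add g_3 = x_2 + 1 to the basis.

The other S-polynomials (S(f_1,g_3), S(f_2,g_3)) all reduce to 0 modulo the current basis, so we have a Gröbner basis.
Inter-reduce: drop elements whose leading term is divisible by another's, tail-reduce, and make monic.

G = {x_1^2 - 4, x_2 + 1}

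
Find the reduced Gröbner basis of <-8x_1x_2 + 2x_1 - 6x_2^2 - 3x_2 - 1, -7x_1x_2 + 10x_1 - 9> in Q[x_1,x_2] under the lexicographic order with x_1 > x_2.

f_1 = -8x_1x_2 + 2x_1 - 6x_2^2 - 3x_2 - 1, LT = x_1x_2.
f_2 = -7x_1x_2 + 10x_1 - 9, LT = x_1x_2.

S(f_1,f_2): lcm = x_1x_2. S = 33/28x_1 + 3/4x_2^2 + 3/8x_2 - 65/56.
  leading term x_1: no divisor's leading term divides it; move 33/28x_1 to the remainder.
  leading term x_2^2: no divisor's leading term divides it; move 3/4x_2^2 to the remainder.
  leading term x_2: no divisor's leading term divides it; move 3/8x_2 to the remainder.
  leading term 1: no divisor's leading term divides it; move -65/56 to the remainder.
  remainder 33/28x_1 + 3/4x_2^2 + 3/8x_2 - 65/56 ≠ 0; add g_3 = 33/28x_1 + 3/4x_2^2 + 3/8x_2 - 65/56 to the basis.

S(f_1,g_3): lcm = x_1x_2. S = -1/4x_1 - 7/11x_2^3 + 19/44x_2^2 + 359/264x_2 + 1/8.
  leading term x_1: subtract (-7/33)·g_3 from -1/4x_1 - 7/11x_2^3 + 19/44x_2^2 + 359/264x_2 + 1/8 → -7/11x_2^3 + 13/22x_2^2 + 95/66x_2 - 4/33
  leading term x_2^3: no divisor's leading term divides it; move -7/11x_2^3 to the remainder.
  leading term x_2^2: no divisor's leading term divides it; move 13/22x_2^2 to the remainder.
  leading term x_2: no divisor's leading term divides it; move 95/66x_2 to the remainder.
  leading term 1: no divisor's leading term divides it; move -4/33 to the remainder.
  remainder -7/11x_2^3 + 13/22x_2^2 + 95/66x_2 - 4/33 ≠ 0; add g_4 = -7/11x_2^3 + 13/22x_2^2 + 95/66x_2 - 4/33 to the basis.

The other S-polynomials (S(f_2,g_3), S(f_1,g_4), S(f_2,g_4), S(g_3,g_4)) all reduce to 0 modulo the current basis, so we have a Gröbner basis.
Inter-reduce: drop elements whose leading term is divisible by another's, tail-reduce, and make monic.

G = {x_1 + 7/11x_2^2 + 7/22x_2 - 65/66, x_2^3 - 13/14x_2^2 - 95/42x_2 + 4/21}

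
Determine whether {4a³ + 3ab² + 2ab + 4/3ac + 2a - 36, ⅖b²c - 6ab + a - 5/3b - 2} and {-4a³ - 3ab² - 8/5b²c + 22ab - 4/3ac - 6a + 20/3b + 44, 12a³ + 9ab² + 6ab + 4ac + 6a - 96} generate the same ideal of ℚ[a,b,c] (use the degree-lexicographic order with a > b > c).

No, the ideals differ.

Since reduced Gröbner bases are canonical representatives of ideals under a given ordering, it suffices to compute and compare them.
Buchberger on the first generating set:
f_1 = 4a³ + 3ab² + 2ab + 4/3ac + 2a - 36, LT = a³.
f_2 = ⅖b²c - 6ab + a - 5/3b - 2, LT = b²c.

S(f_1,f_2): leading monomials are coprime, so the S-polynomial reduces to 0 (Buchberger's first criterion).
Every S-polynomial of the final basis reduces to 0, so we have a Gröbner basis.
Inter-reduce: drop elements whose leading term is divisible by another's, tail-reduce, and make monic.
Reduced Gröbner basis: {a³ + ¾ab² + ½ab + ⅓ac + ½a - 9, b²c - 15ab + 5/2a - 25/6b - 5}.

Buchberger on the second generating set:
h_1 = -4a³ - 3ab² - 8/5b²c + 22ab - 4/3ac - 6a + 20/3b + 44, LT = a³.
h_2 = 12a³ + 9ab² + 6ab + 4ac + 6a - 96, LT = a³.

S(h_1,h_2): lcm = a³. S = ⅖b²c - 6ab + a - 5/3b - 3.
  leading term b²c: no divisor's leading term divides it; move ⅖b²c to the remainder.
  leading term ab: no divisor's leading term divides it; move -6ab to the remainder.
  leading term a: no divisor's leading term divides it; move a to the remainder.
  leading term b: no divisor's leading term divides it; move -5/3b to the remainder.
  leading term 1: no divisor's leading term divides it; move -3 to the remainder.
  remainder ⅖b²c - 6ab + a - 5/3b - 3 ≠ 0; add k_3 = ⅖b²c - 6ab + a - 5/3b - 3 to the basis.

S(h_1,k_3): leading monomials are coprime, so the S-polynomial reduces to 0 (Buchberger's first criterion).
S(h_2,k_3): leading monomials are coprime, so the S-polynomial reduces to 0 (Buchberger's first criterion).
Every S-polynomial of the final basis reduces to 0, so we have a Gröbner basis.
Inter-reduce: drop elements whose leading term is divisible by another's, tail-reduce, and make monic.
Reduced Gröbner basis: {a³ + ¾ab² + ½ab + ⅓ac + ½a - 8, b²c - 15ab + 5/2a - 25/6b - 15/2}.

Since the reduced bases disagree, the two ideals are not the same.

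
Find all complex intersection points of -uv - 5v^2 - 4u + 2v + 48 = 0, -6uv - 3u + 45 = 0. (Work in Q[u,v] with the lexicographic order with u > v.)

{(-3, -3), (5*sqrt(681)/28 + 195/28, 29/20 - sqrt(681)/20), (195/28 - 5*sqrt(681)/28, sqrt(681)/20 + 29/20)}

Compute a lex Gröbner basis by Buchberger's algorithm.
f_1 = -uv - 4u - 5v^2 + 2v + 48, LT = uv.
f_2 = -6uv - 3u + 45, LT = uv.

S(f_1,f_2): lcm = uv. S = 7/2u + 5v^2 - 2v - 81/2.
  leading term u: no divisor's leading term divides it; move 7/2u to the remainder.
  leading term v^2: no divisor's leading term divides it; move 5v^2 to the remainder.
  leading term v: no divisor's leading term divides it; move -2v to the remainder.
  leading term 1: no divisor's leading term divides it; move -81/2 to the remainder.
  remainder 7/2u + 5v^2 - 2v - 81/2 ≠ 0; add h_3 = 7/2u + 5v^2 - 2v - 81/2 to the basis.

S(f_1,h_3): lcm = uv. S = 4u - 10/7v^3 + 39/7v^2 + 67/7v - 48.
  leading term u: subtract (8/7)·h_3 from 4u - 10/7v^3 + 39/7v^2 + 67/7v - 48 → -10/7v^3 - 1/7v^2 + 83/7v - 12/7
  leading term v^3: no divisor's leading term divides it; move -10/7v^3 to the remainder.
  leading term v^2: no divisor's leading term divides it; move -1/7v^2 to the remainder.
  leading term v: no divisor's leading term divides it; move 83/7v to the remainder.
  leading term 1: no divisor's leading term divides it; move -12/7 to the remainder.
  remainder -10/7v^3 - 1/7v^2 + 83/7v - 12/7 ≠ 0; add h_4 = -10/7v^3 - 1/7v^2 + 83/7v - 12/7 to the basis.

The other S-polynomials (S(f_2,h_3), S(f_1,h_4), S(f_2,h_4), S(h_3,h_4)) all reduce to 0 modulo the current basis, so we have a Gröbner basis.
Inter-reduce: drop elements whose leading term is divisible by another's, tail-reduce, and make monic.
Reduced Gröbner basis: {u + 10/7v^2 - 4/7v - 81/7, v^3 + 1/10v^2 - 83/10v + 6/5}.

Since the basis is lex-ordered, v^3 + 1/10v^2 - 83/10v + 6/5 is univariate in v. Its roots are {-3, 29/20 - sqrt(681)/20, sqrt(681)/20 + 29/20}. Back-substituting each root into the other basis elements fixes the other coordinates.
  v = -3: the earlier basis element becomes u + 3 = 0, giving u = -3 — point (-3, -3).
  v = 29/20 - sqrt(681)/20: the earlier basis element becomes u - 195/28 - 5*sqrt(681)/28 = 0, giving u = 5*sqrt(681)/28 + 195/28 — point (5*sqrt(681)/28 + 195/28, 29/20 - sqrt(681)/20).
  v = sqrt(681)/20 + 29/20: the earlier basis element becomes u - 195/28 + 5*sqrt(681)/28 = 0, giving u = 195/28 - 5*sqrt(681)/28 — point (195/28 - 5*sqrt(681)/28, sqrt(681)/20 + 29/20).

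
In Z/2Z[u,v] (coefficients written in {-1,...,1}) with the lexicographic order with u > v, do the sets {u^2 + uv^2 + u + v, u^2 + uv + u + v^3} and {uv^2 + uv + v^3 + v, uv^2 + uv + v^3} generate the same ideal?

No, the ideals differ.

Two ideals are equal iff their reduced Gröbner bases coincide (the reduced basis is unique for a fixed ordering).
Buchberger on the first generating set:
f_1 = u^2 + uv^2 + u + v, LT = u^2.
f_2 = u^2 + uv + u + v^3, LT = u^2.

S(f_1,f_2): lcm = u^2. S = uv^2 + uv + v^3 + v.
  leading term uv^2: no divisor's leading term divides it; move uv^2 to the remainder.
  leading term uv: no divisor's leading term divides it; move uv to the remainder.
  leading term v^3: no divisor's leading term divides it; move v^3 to the remainder.
  leading term v: no divisor's leading term divides it; move v to the remainder.
  remainder uv^2 + uv + v^3 + v ≠ 0; add g_3 = uv^2 + uv + v^3 + v to the basis.

S(f_1,g_3): lcm = u^2v^2. S = u^2v + uv^4 + uv^3 + uv^2 + uv + v^3.
  leading term u^2v: subtract (v)·f_1 from u^2v + uv^4 + uv^3 + uv^2 + uv + v^3 → uv^4 + uv^2 + v^3 + v^2
  leading term uv^4: subtract (v^2)·g_3 from uv^4 + uv^2 + v^3 + v^2 → uv^3 + uv^2 + v^5 + v^2
  leading term uv^3: subtract (v)·g_3 from uv^3 + uv^2 + v^5 + v^2 → v^5 + v^4
  leading term v^5: no divisor's leading term divides it; move v^5 to the remainder.
  leading term v^4: no divisor's leading term divides it; move v^4 to the remainder.
  remainder v^5 + v^4 ≠ 0; add g_4 = v^5 + v^4 to the basis.

S(f_2,g_3): lcm = u^2v^2. S = u^2v + uv^2 + uv + v^5.
  leading term u^2v: subtract (v)·f_1 from u^2v + uv^2 + uv + v^5 → uv^3 + uv^2 + v^5 + v^2
  leading term uv^3: subtract (v)·g_3 from uv^3 + uv^2 + v^5 + v^2 → v^5 + v^4
  leading term v^5: subtract (1)·g_4 from v^5 + v^4 → 0
  remainder 0.

S(f_1,g_4): leading monomials are coprime, so the S-polynomial reduces to 0 (Buchberger's first criterion).
S(f_2,g_4): leading monomials are coprime, so the S-polynomial reduces to 0 (Buchberger's first criterion).
S(g_3,g_4): lcm = uv^5. S = v^6 + v^4.
  leading term v^6: subtract (v)·g_4 from v^6 + v^4 → v^5 + v^4
  leading term v^5: subtract (1)·g_4 from v^5 + v^4 → 0
  remainder 0.

Every S-polynomial of the final basis reduces to 0, so we have a Gröbner basis.
Inter-reduce: drop elements whose leading term is divisible by another's, tail-reduce, and make monic.
Reduced Gröbner basis: {u^2 + uv + u + v^3, uv^2 + uv + v^3 + v, v^5 + v^4}.

Buchberger on the second generating set:
h_1 = uv^2 + uv + v^3 + v, LT = uv^2.
h_2 = uv^2 + uv + v^3, LT = uv^2.

S(h_1,h_2): lcm = uv^2. S = v.
  leading term v: no divisor's leading term divides it; move v to the remainder.
  remainder v ≠ 0; add k_3 = v to the basis.

S(h_1,k_3): lcm = uv^2. S = uv + v^3 + v.
  leading term uv: subtract (u)·k_3 from uv + v^3 + v → v^3 + v
  leading term v^3: subtract (v^2)·k_3 from v^3 + v → v
  leading term v: subtract (1)·k_3 from v → 0
  remainder 0.

S(h_2,k_3): lcm = uv^2. S = uv + v^3.
  leading term uv: subtract (u)·k_3 from uv + v^3 → v^3
  leading term v^3: subtract (v^2)·k_3 from v^3 → 0
  remainder 0.

Every S-polynomial of the final basis reduces to 0, so we have a Gröbner basis.
Inter-reduce: drop elements whose leading term is divisible by another's, tail-reduce, and make monic.
Reduced Gröbner basis: {v}.

The bases are distinct; the ideals are different.
The same test decides containment: I ⊆ J iff every generator of I reduces to 0 modulo a Gröbner basis of J.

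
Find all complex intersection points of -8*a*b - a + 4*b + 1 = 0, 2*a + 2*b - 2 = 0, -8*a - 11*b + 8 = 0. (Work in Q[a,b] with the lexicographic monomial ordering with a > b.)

Compute a lex Gröbner basis by Buchberger's algorithm.
f_1 = -8*a*b - a + 4*b + 1, LT = a*b.
f_2 = 2*a + 2*b - 2, LT = a.
f_3 = -8*a - 11*b + 8, LT = a.

S(f_1,f_2): lcm = a*b. S = 1/8*a - b**2 + 1/2*b - 1/8.
  reduce S modulo (f_1, f_2, f_3):
  remainder -b**2 + 3/8*b ≠ 0; add h_4 = -b**2 + 3/8*b to the basis.

S(f_1,f_3): lcm = a*b. S = 1/8*a - 11/8*b**2 + 1/2*b - 1/8.
  reduce S modulo (f_1, f_2, f_3, h_4):
  remainder -9/64*b ≠ 0; add h_5 = -9/64*b to the basis.

The other S-polynomials (S(f_2,f_3), S(f_1,h_4), S(f_2,h_4), S(f_3,h_4), S(f_1,h_5), S(f_2,h_5), S(f_3,h_5), S(h_4,h_5)) all reduce to 0 modulo the current basis, so we have a Gröbner basis.
Inter-reduce: drop elements whose leading term is divisible by another's, tail-reduce, and make monic.
Reduced Gröbner basis: {a - 1, b}.

The lex basis is triangular: the last element involves only b. Solving b = 0 gives b ∈ {0}; substituting each value into the earlier elements determines the remaining variables.
  b = 0: the earlier basis element becomes a - 1 = 0, giving a = 1 — point (1, 0).

{(1, 0)}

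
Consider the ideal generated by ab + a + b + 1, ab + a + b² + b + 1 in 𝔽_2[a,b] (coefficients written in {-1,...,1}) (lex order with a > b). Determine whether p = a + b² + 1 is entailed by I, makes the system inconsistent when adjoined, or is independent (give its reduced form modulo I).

a + b² + 1 lies in I (it reduces to 0).

First compute the reduced Gröbner basis of I by Buchberger's algorithm.
f_1 = ab + a + b + 1, LT = ab.
f_2 = ab + a + b² + b + 1, LT = ab.

S(f_1,f_2): lcm = ab. S = b².
  reduce S modulo (f_1, f_2):
  remainder b² ≠ 0; add h_3 = b² to the basis.

S(f_1,h_3): lcm = ab². S = ab + b² + b.
  reduce S modulo (f_1, f_2, h_3):
  remainder a + 1 ≠ 0; add h_4 = a + 1 to the basis.

The other S-polynomials (S(f_2,h_3), S(f_1,h_4), S(f_2,h_4), S(h_3,h_4)) all reduce to 0 modulo the current basis, so we have a Gröbner basis.
Inter-reduce: drop elements whose leading term is divisible by another's, tail-reduce, and make monic.
Reduced Gröbner basis: {a + 1, b²}.
Label its elements g_1 = a + 1, g_2 = b².

Reduce p = a + b² + 1 modulo G:
  leading term a: subtract (1)·g_1 from a + b² + 1 → b²
  leading term b²: subtract (1)·g_2 from b² → 0
  normal form = 0.
Since the normal form is 0, p ∈ I.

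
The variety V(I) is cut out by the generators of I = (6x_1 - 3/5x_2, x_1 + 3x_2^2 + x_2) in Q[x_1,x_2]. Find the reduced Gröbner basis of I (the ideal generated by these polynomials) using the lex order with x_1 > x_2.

This is the nonlinear analogue of row-reducing a linear system.

f_1 = 6x_1 - 3/5x_2, LT = x_1.
f_2 = x_1 + 3x_2^2 + x_2, LT = x_1.

S(f_1,f_2): lcm = x_1. S = -3x_2^2 - 11/10x_2.
  leading term x_2^2: no divisor's leading term divides it; move -3x_2^2 to the remainder.
  leading term x_2: no divisor's leading term divides it; move -11/10x_2 to the remainder.
  remainder -3x_2^2 - 11/10x_2 ≠ 0; add g_3 = -3x_2^2 - 11/10x_2 to the basis.

The other S-polynomials (S(f_1,g_3), S(f_2,g_3)) all reduce to 0 modulo the current basis, so we have a Gröbner basis.
Inter-reduce: drop elements whose leading term is divisible by another's, tail-reduce, and make monic.

G = {x_1 - 1/10x_2, x_2^2 + 11/30x_2}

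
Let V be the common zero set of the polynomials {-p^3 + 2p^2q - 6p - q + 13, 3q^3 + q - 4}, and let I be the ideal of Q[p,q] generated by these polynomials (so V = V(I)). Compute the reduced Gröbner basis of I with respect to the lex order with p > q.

G = {p^3 - 2p^2q + 6p + q - 13, q^3 + 1/3q - 4/3}

f_1 = -p^3 + 2p^2q - 6p - q + 13, LT = p^3.
f_2 = 3q^3 + q - 4, LT = q^3.

The S-polynomials (S(f_1,f_2)) all reduce to 0 modulo the current basis, so we have a Gröbner basis.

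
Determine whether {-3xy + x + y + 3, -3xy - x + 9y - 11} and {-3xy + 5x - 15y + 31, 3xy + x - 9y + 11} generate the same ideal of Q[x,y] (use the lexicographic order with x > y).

Equality of ideals is decidable: compute both reduced Gröbner bases (unique for the ordering) and check whether they agree.
Buchberger on the first generating set:
f_1 = -3xy + x + y + 3, LT = xy.
f_2 = -3xy - x + 9y - 11, LT = xy.

S(f_1,f_2): lcm = xy. S = -\tfrac{2}{3}x + \tfrac{8}{3}y - \tfrac{14}{3}.
  reduce S modulo (f_1, f_2):
  remainder -\tfrac{2}{3}x + \tfrac{8}{3}y - \tfrac{14}{3} ≠ 0; add g_3 = -\tfrac{2}{3}x + \tfrac{8}{3}y - \tfrac{14}{3} to the basis.

S(f_1,g_3): lcm = xy. S = -\tfrac{1}{3}x + 4y^{2} - \tfrac{22}{3}y - 1.
  reduce S modulo (f_1, f_2, g_3):
  remainder 4y^{2} - \tfrac{26}{3}y + \tfrac{4}{3} ≠ 0; add g_4 = 4y^{2} - \tfrac{26}{3}y + \tfrac{4}{3} to the basis.

The other S-polynomials (S(f_2,g_3), S(f_1,g_4), S(f_2,g_4), S(g_3,g_4)) all reduce to 0 modulo the current basis, so we have a Gröbner basis.
Inter-reduce: drop elements whose leading term is divisible by another's, tail-reduce, and make monic.
Reduced Gröbner basis: {x - 4y + 7, y^{2} - \tfrac{13}{6}y + \tfrac{1}{3}}.

Buchberger on the second generating set:
h_1 = -3xy + 5x - 15y + 31, LT = xy.
h_2 = 3xy + x - 9y + 11, LT = xy.

S(h_1,h_2): lcm = xy. S = -2x + 8y - 14.
  reduce S modulo (h_1, h_2):
  remainder -2x + 8y - 14 ≠ 0; add k_3 = -2x + 8y - 14 to the basis.

S(h_1,k_3): lcm = xy. S = -\tfrac{5}{3}x + 4y^{2} - 2y - \tfrac{31}{3}.
  reduce S modulo (h_1, h_2, k_3):
  remainder 4y^{2} - \tfrac{26}{3}y + \tfrac{4}{3} ≠ 0; add k_4 = 4y^{2} - \tfrac{26}{3}y + \tfrac{4}{3} to the basis.

The other S-polynomials (S(h_2,k_3), S(h_1,k_4), S(h_2,k_4), S(k_3,k_4)) all reduce to 0 modulo the current basis, so we have a Gröbner basis.
Inter-reduce: drop elements whose leading term is divisible by another's, tail-reduce, and make monic.
Reduced Gröbner basis: {x - 4y + 7, y^{2} - \tfrac{13}{6}y + \tfrac{1}{3}}.

Same reduced basis, so the two generating sets span the same ideal.
The same test decides containment: I ⊆ J iff every generator of I reduces to 0 modulo a Gröbner basis of J.

Yes, the ideals are equal.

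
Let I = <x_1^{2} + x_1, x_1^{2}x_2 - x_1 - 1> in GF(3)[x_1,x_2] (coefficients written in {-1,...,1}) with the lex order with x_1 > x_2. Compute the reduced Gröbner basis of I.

f_1 = x_1^{2} + x_1, LT = x_1^{2}.
f_2 = x_1^{2}x_2 - x_1 - 1, LT = x_1^{2}x_2.

S(f_1,f_2): lcm = x_1^{2}x_2. S = x_1x_2 + x_1 + 1.
  reduce S modulo (f_1, f_2):
  remainder x_1x_2 + x_1 + 1 ≠ 0; add g_3 = x_1x_2 + x_1 + 1 to the basis.

S(f_1,g_3): lcm = x_1^{2}x_2. S = -x_1^{2} + x_1x_2 - x_1.
  reduce S modulo (f_1, f_2, g_3):
  remainder -x_1 - 1 ≠ 0; add g_4 = -x_1 - 1 to the basis.

S(g_3,g_4): lcm = x_1x_2. S = x_1 - x_2 + 1.
  reduce S modulo (f_1, f_2, g_3, g_4):
  remainder -x_2 ≠ 0; add g_5 = -x_2 to the basis.

The other S-polynomials (S(f_2,g_3), S(f_1,g_4), S(f_2,g_4), S(f_1,g_5), S(f_2,g_5), S(g_3,g_5), S(g_4,g_5)) all reduce to 0 modulo the current basis, so we have a Gröbner basis.
Inter-reduce: drop elements whose leading term is divisible by another's, tail-reduce, and make monic.

G = {x_1 + 1, x_2}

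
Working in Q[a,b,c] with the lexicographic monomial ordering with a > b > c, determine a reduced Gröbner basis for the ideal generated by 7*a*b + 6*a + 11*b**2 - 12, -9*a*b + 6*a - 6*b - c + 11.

f_1 = 7*a*b + 6*a + 11*b**2 - 12, LT = a*b.
f_2 = -9*a*b + 6*a - 6*b - c + 11, LT = a*b.

S(f_1,f_2): lcm = a*b. S = 32/21*a + 11/7*b**2 - 2/3*b - 1/9*c - 31/63.
  leading term a: no divisor's leading term divides it; move 32/21*a to the remainder.
  leading term b**2: no divisor's leading term divides it; move 11/7*b**2 to the remainder.
  leading term b: no divisor's leading term divides it; move -2/3*b to the remainder.
  leading term c: no divisor's leading term divides it; move -1/9*c to the remainder.
  leading term 1: no divisor's leading term divides it; move -31/63 to the remainder.
  remainder 32/21*a + 11/7*b**2 - 2/3*b - 1/9*c - 31/63 ≠ 0; add g_3 = 32/21*a + 11/7*b**2 - 2/3*b - 1/9*c - 31/63 to the basis.

S(f_1,g_3): lcm = a*b. S = 6/7*a - 33/32*b**3 + 225/112*b**2 + 7/96*b*c + 31/96*b - 12/7.
  leading term a: subtract (9/16)·g_3 from 6/7*a - 33/32*b**3 + 225/112*b**2 + 7/96*b*c + 31/96*b - 12/7 → -33/32*b**3 + 9/8*b**2 + 7/96*b*c + 67/96*b + 1/16*c - 23/16
  leading term b**3: no divisor's leading term divides it; move -33/32*b**3 to the remainder.
  leading term b**2: no divisor's leading term divides it; move 9/8*b**2 to the remainder.
  leading term b*c: no divisor's leading term divides it; move 7/96*b*c to the remainder.
  leading term b: no divisor's leading term divides it; move 67/96*b to the remainder.
  leading term c: no divisor's leading term divides it; move 1/16*c to the remainder.
  leading term 1: no divisor's leading term divides it; move -23/16 to the remainder.
  remainder -33/32*b**3 + 9/8*b**2 + 7/96*b*c + 67/96*b + 1/16*c - 23/16 ≠ 0; add g_4 = -33/32*b**3 + 9/8*b**2 + 7/96*b*c + 67/96*b + 1/16*c - 23/16 to the basis.

The other S-polynomials (S(f_2,g_3), S(f_1,g_4), S(f_2,g_4), S(g_3,g_4)) all reduce to 0 modulo the current basis, so we have a Gröbner basis.
Inter-reduce: drop elements whose leading term is divisible by another's, tail-reduce, and make monic.

G = {a + 33/32*b**2 - 7/16*b - 7/96*c - 31/96, b**3 - 12/11*b**2 - 7/99*b*c - 67/99*b - 2/33*c + 46/33}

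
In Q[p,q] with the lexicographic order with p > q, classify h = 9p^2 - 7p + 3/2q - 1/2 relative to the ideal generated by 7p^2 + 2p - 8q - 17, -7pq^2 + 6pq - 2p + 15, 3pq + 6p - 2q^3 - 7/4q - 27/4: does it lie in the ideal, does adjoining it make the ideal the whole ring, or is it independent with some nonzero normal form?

9p^2 - 7p + 3/2q - 1/2 lies in I (it reduces to 0).

First compute the reduced Gröbner basis of I by Buchberger's algorithm.
f_1 = 7p^2 + 2p - 8q - 17, LT = p^2.
f_2 = -7pq^2 + 6pq - 2p + 15, LT = pq^2.
f_3 = 3pq + 6p - 2q^3 - 7/4q - 27/4, LT = pq.

S(f_1,f_2): lcm = p^2q^2. S = 6/7p^2q - 2/7p^2 + 2/7pq^2 + 15/7p - 8/7q^3 - 17/7q^2.
  leading term p^2q: subtract (6/49q)·f_1 from 6/7p^2q - 2/7p^2 + 2/7pq^2 + 15/7p - 8/7q^3 - 17/7q^2 → -2/7p^2 + 2/7pq^2 - 12/49pq + 15/7p - 8/7q^3 - 71/49q^2 + 102/49q
  leading term p^2: subtract (-2/49)·f_1 from -2/7p^2 + 2/7pq^2 - 12/49pq + 15/7p - 8/7q^3 - 71/49q^2 + 102/49q → 2/7pq^2 - 12/49pq + 109/49p - 8/7q^3 - 71/49q^2 + 86/49q - 34/49
  leading term pq^2: subtract (-2/49)·f_2 from 2/7pq^2 - 12/49pq + 109/49p - 8/7q^3 - 71/49q^2 + 86/49q - 34/49 → 15/7p - 8/7q^3 - 71/49q^2 + 86/49q - 4/49
  leading term p: no divisor's leading term divides it; move 15/7p to the remainder.
  leading term q^3: no divisor's leading term divides it; move -8/7q^3 to the remainder.
  leading term q^2: no divisor's leading term divides it; move -71/49q^2 to the remainder.
  leading term q: no divisor's leading term divides it; move 86/49q to the remainder.
  leading term 1: no divisor's leading term divides it; move -4/49 to the remainder.
  remainder 15/7p - 8/7q^3 - 71/49q^2 + 86/49q - 4/49 ≠ 0; add k_4 = 15/7p - 8/7q^3 - 71/49q^2 + 86/49q - 4/49 to the basis.

S(f_1,f_3): lcm = p^2q. S = -2p^2 + 2/3pq^3 + 73/84pq + 9/4p - 8/7q^2 - 17/7q.
  leading term p^2: subtract (-2/7)·f_1 from -2p^2 + 2/3pq^3 + 73/84pq + 9/4p - 8/7q^2 - 17/7q → 2/3pq^3 + 73/84pq + 79/28p - 8/7q^2 - 33/7q - 34/7
  leading term pq^3: subtract (-2/21q)·f_2 from 2/3pq^3 + 73/84pq + 79/28p - 8/7q^2 - 33/7q - 34/7 → 4/7pq^2 + 19/28pq + 79/28p - 8/7q^2 - 23/7q - 34/7
  leading term pq^2: subtract (-4/49)·f_2 from 4/7pq^2 + 19/28pq + 79/28p - 8/7q^2 - 23/7q - 34/7 → 229/196pq + 521/196p - 8/7q^2 - 23/7q - 178/49
  leading term pq: subtract (229/588)·f_3 from 229/196pq + 521/196p - 8/7q^2 - 23/7q - 178/49 → 9/28p + 229/294q^3 - 8/7q^2 - 125/48q - 787/784
  leading term p: subtract (3/20)·k_4 from 9/28p + 229/294q^3 - 8/7q^2 - 125/48q - 787/784 → 1397/1470q^3 - 907/980q^2 - 33721/11760q - 3887/3920
  leading term q^3: no divisor's leading term divides it; move 1397/1470q^3 to the remainder.
  leading term q^2: no divisor's leading term divides it; move -907/980q^2 to the remainder.
  leading term q: no divisor's leading term divides it; move -33721/11760q to the remainder.
  leading term 1: no divisor's leading term divides it; move -3887/3920 to the remainder.
  remainder 1397/1470q^3 - 907/980q^2 - 33721/11760q - 3887/3920 ≠ 0; add k_5 = 1397/1470q^3 - 907/980q^2 - 33721/11760q - 3887/3920 to the basis.

S(f_2,f_3): lcm = pq^2. S = -20/7pq + 2/7p + 2/3q^4 + 7/12q^2 + 9/4q - 15/7.
  leading term pq: subtract (-20/21)·f_3 from -20/7pq + 2/7p + 2/3q^4 + 7/12q^2 + 9/4q - 15/7 → 6p + 2/3q^4 - 40/21q^3 + 7/12q^2 + 7/12q - 60/7
  leading term p: subtract (14/5)·k_4 from 6p + 2/3q^4 - 40/21q^3 + 7/12q^2 + 7/12q - 60/7 → 2/3q^4 + 136/105q^3 + 1949/420q^2 - 1819/420q - 292/35
  leading term q^4: subtract (980/1397q)·k_5 from 2/3q^4 + 136/105q^3 + 1949/420q^2 - 1819/420q - 292/35 → 285227/146685q^3 + 325249/48895q^2 - 533252/146685q - 292/35
  leading term q^3: subtract (3993178/1951609)·k_5 from 285227/146685q^3 + 325249/48895q^2 - 533252/146685q - 292/35 → 33355617/3903218q^2 + 34843003/15612872q - 98579465/15612872
  leading term q^2: no divisor's leading term divides it; move 33355617/3903218q^2 to the remainder.
  leading term q: no divisor's leading term divides it; move 34843003/15612872q to the remainder.
  leading term 1: no divisor's leading term divides it; move -98579465/15612872 to the remainder.
  remainder 33355617/3903218q^2 + 34843003/15612872q - 98579465/15612872 ≠ 0; add k_6 = 33355617/3903218q^2 + 34843003/15612872q - 98579465/15612872 to the basis.

S(f_2,k_4): lcm = pq^2. S = -6/7pq + 2/7p + 8/15q^5 + 71/105q^4 - 86/105q^3 + 4/105q^2 - 15/7.
  leading term pq: subtract (-2/7)·f_3 from -6/7pq + 2/7p + 8/15q^5 + 71/105q^4 - 86/105q^3 + 4/105q^2 - 15/7 → 2p + 8/15q^5 + 71/105q^4 - 146/105q^3 + 4/105q^2 - 1/2q - 57/14
  leading term p: subtract (14/15)·k_4 from 2p + 8/15q^5 + 71/105q^4 - 146/105q^3 + 4/105q^2 - 1/2q - 57/14 → 8/15q^5 + 71/105q^4 - 34/105q^3 + 146/105q^2 - 449/210q - 839/210
  leading term q^5: subtract (784/1397q^2)·k_5 from 8/15q^5 + 71/105q^4 - 34/105q^3 + 146/105q^2 - 449/210q - 839/210 → 35075/29337q^4 + 188549/146685q^3 + 285589/146685q^2 - 449/210q - 839/210
  leading term q^4: subtract (2455250/1951609q)·k_5 from 35075/29337q^4 + 188549/146685q^3 + 285589/146685q^2 - 449/210q - 839/210 → 1004001281/409837890q^3 + 9105563039/1639351560q^2 - 1460041889/1639351560q - 839/210
  leading term q^3: subtract (7028008967/2726397773)·k_5 from 1004001281/409837890q^3 + 9105563039/1639351560q^2 - 1460041889/1639351560q - 839/210 → 3636849307337/458034825864q^2 + 1985104677249/305356550576q - 1318384582927/916069651728
  leading term q^2: subtract (3636849307337/3914214943716)·k_6 from 3636849307337/458034825864q^2 + 1985104677249/305356550576q - 1318384582927/916069651728 → 19805459904349/4473388507104q + 19805459904349/4473388507104
  leading term q: no divisor's leading term divides it; move 19805459904349/4473388507104q to the remainder.
  leading term 1: no divisor's leading term divides it; move 19805459904349/4473388507104 to the remainder.
  remainder 19805459904349/4473388507104q + 19805459904349/4473388507104 ≠ 0; add k_7 = 19805459904349/4473388507104q + 19805459904349/4473388507104 to the basis.

The other S-polynomials (S(f_1,k_4), S(f_3,k_4), S(f_1,k_5), S(f_2,k_5), S(f_3,k_5), S(k_4,k_5), S(f_1,k_6), S(f_2,k_6), S(f_3,k_6), S(k_4,k_6), S(k_5,k_6), S(f_1,k_7), S(f_2,k_7), S(f_3,k_7), S(k_4,k_7), S(k_5,k_7), S(k_6,k_7)) all reduce to 0 modulo the current basis, so we have a Gröbner basis.
Inter-reduce: drop elements whose leading term is divisible by another's, tail-reduce, and make monic.
Reduced Gröbner basis: {p - 1, q + 1}.
Label its elements g_1 = p - 1, g_2 = q + 1.

Reduce h = 9p^2 - 7p + 3/2q - 1/2 modulo G:
  leading term p^2: subtract (9p)·g_1 from 9p^2 - 7p + 3/2q - 1/2 → 2p + 3/2q - 1/2
  leading term p: subtract (2)·g_1 from 2p + 3/2q - 1/2 → 3/2q + 3/2
  leading term q: subtract (3/2)·g_2 from 3/2q + 3/2 → 0
  normal form = 0.
Since the normal form is 0, h ∈ I.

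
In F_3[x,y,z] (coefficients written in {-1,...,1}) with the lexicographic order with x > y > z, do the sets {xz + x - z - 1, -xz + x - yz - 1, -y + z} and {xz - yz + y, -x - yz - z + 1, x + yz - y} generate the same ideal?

Equality of ideals is decidable: compute both reduced Gröbner bases (unique for the ordering) and check whether they agree.
Buchberger on the first generating set:
f_1 = xz + x - z - 1, LT = xz.
f_2 = -xz + x - yz - 1, LT = xz.
f_3 = -y + z, LT = y.

S(f_1,f_2): lcm = xz. S = -x - yz - z + 1.
  leading term x: no divisor's leading term divides it; move -x to the remainder.
  leading term yz: subtract (z)·f_3 from -yz - z + 1 → -z^{2} - z + 1
  leading term z^{2}: no divisor's leading term divides it; move -z^{2} to the remainder.
  leading term z: no divisor's leading term divides it; move -z to the remainder.
  leading term 1: no divisor's leading term divides it; move 1 to the remainder.
  remainder -x - z^{2} - z + 1 ≠ 0; add g_4 = -x - z^{2} - z + 1 to the basis.

S(f_1,g_4): lcm = xz. S = x - z^{3} - z^{2} - 1.
  leading term x: subtract (-1)·g_4 from x - z^{3} - z^{2} - 1 → -z^{3} + z^{2} - z
  leading term z^{3}: no divisor's leading term divides it; move -z^{3} to the remainder.
  leading term z^{2}: no divisor's leading term divides it; move z^{2} to the remainder.
  leading term z: no divisor's leading term divides it; move -z to the remainder.
  remainder -z^{3} + z^{2} - z ≠ 0; add g_5 = -z^{3} + z^{2} - z to the basis.

The other S-polynomials (S(f_1,f_3), S(f_2,f_3), S(f_2,g_4), S(f_3,g_4), S(f_1,g_5), S(f_2,g_5), S(f_3,g_5), S(g_4,g_5)) all reduce to 0 modulo the current basis, so we have a Gröbner basis.
Inter-reduce: drop elements whose leading term is divisible by another's, tail-reduce, and make monic.
Reduced Gröbner basis: {x + z^{2} + z - 1, y - z, z^{3} - z^{2} + z}.

Buchberger on the second generating set:
h_1 = xz - yz + y, LT = xz.
h_2 = -x - yz - z + 1, LT = x.
h_3 = x + yz - y, LT = x.

S(h_1,h_2): lcm = xz. S = -yz^{2} - yz + y - z^{2} + z.
  leading term yz^{2}: no divisor's leading term divides it; move -yz^{2} to the remainder.
  leading term yz: no divisor's leading term divides it; move -yz to the remainder.
  leading term y: no divisor's leading term divides it; move y to the remainder.
  leading term z^{2}: no divisor's leading term divides it; move -z^{2} to the remainder.
  leading term z: no divisor's leading term divides it; move z to the remainder.
  remainder -yz^{2} - yz + y - z^{2} + z ≠ 0; add k_4 = -yz^{2} - yz + y - z^{2} + z to the basis.

S(h_1,h_3): lcm = xz. S = -yz^{2} + y.
  leading term yz^{2}: subtract (1)·k_4 from -yz^{2} + y → yz + z^{2} - z
  leading term yz: no divisor's leading term divides it; move yz to the remainder.
  leading term z^{2}: no divisor's leading term divides it; move z^{2} to the remainder.
  leading term z: no divisor's leading term divides it; move -z to the remainder.
  remainder yz + z^{2} - z ≠ 0; add k_5 = yz + z^{2} - z to the basis.

S(h_2,h_3): lcm = x. S = y + z - 1.
  leading term y: no divisor's leading term divides it; move y to the remainder.
  leading term z: no divisor's leading term divides it; move z to the remainder.
  leading term 1: no divisor's leading term divides it; move -1 to the remainder.
  remainder y + z - 1 ≠ 0; add k_6 = y + z - 1 to the basis.

S(k_4,k_5): lcm = yz^{2}. S = yz - y - z^{3} - z^{2} - z.
  leading term yz: subtract (1)·k_5 from yz - y - z^{3} - z^{2} - z → -y - z^{3} + z^{2}
  leading term y: subtract (-1)·k_6 from -y - z^{3} + z^{2} → -z^{3} + z^{2} + z - 1
  leading term z^{3}: no divisor's leading term divides it; move -z^{3} to the remainder.
  leading term z^{2}: no divisor's leading term divides it; move z^{2} to the remainder.
  leading term z: no divisor's leading term divides it; move z to the remainder.
  leading term 1: no divisor's leading term divides it; move -1 to the remainder.
  remainder -z^{3} + z^{2} + z - 1 ≠ 0; add k_7 = -z^{3} + z^{2} + z - 1 to the basis.

The other S-polynomials (S(h_1,k_4), S(h_2,k_4), S(h_3,k_4), S(h_1,k_5), S(h_2,k_5), S(h_3,k_5), S(h_1,k_6), S(h_2,k_6), S(h_3,k_6), S(k_4,k_6), S(k_5,k_6), S(h_1,k_7), S(h_2,k_7), S(h_3,k_7), S(k_4,k_7), S(k_5,k_7), S(k_6,k_7)) all reduce to 0 modulo the current basis, so we have a Gröbner basis.
Inter-reduce: drop elements whose leading term is divisible by another's, tail-reduce, and make monic.
Reduced Gröbner basis: {x - z^{2} - z - 1, y + z - 1, z^{3} - z^{2} - z + 1}.

Since the reduced bases disagree, the two ideals are not the same.
The choice of monomial ordering does not affect the verdict — as long as both bases are computed under the same ordering, their equality decides ideal equality.

No, the ideals differ.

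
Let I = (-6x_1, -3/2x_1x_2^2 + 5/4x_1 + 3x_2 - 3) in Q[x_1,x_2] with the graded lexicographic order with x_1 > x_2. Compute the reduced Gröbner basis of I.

f_1 = -6x_1, LT = x_1.
f_2 = -3/2x_1x_2^2 + 5/4x_1 + 3x_2 - 3, LT = x_1x_2^2.

S(f_1,f_2): lcm = x_1x_2^2. S = 5/6x_1 + 2x_2 - 2.
  leading term x_1: subtract (-5/36)·f_1 from 5/6x_1 + 2x_2 - 2 → 2x_2 - 2
  leading term x_2: no divisor's leading term divides it; move 2x_2 to the remainder.
  leading term 1: no divisor's leading term divides it; move -2 to the remainder.
  remainder 2x_2 - 2 ≠ 0; add g_3 = 2x_2 - 2 to the basis.

S(f_1,g_3): leading monomials are coprime, so the S-polynomial reduces to 0 (Buchberger's first criterion).
S(f_2,g_3): lcm = x_1x_2^2. S = x_1x_2 - 5/6x_1 - 2x_2 + 2.
  leading term x_1x_2: subtract (-1/6x_2)·f_1 from x_1x_2 - 5/6x_1 - 2x_2 + 2 → -5/6x_1 - 2x_2 + 2
  leading term x_1: subtract (5/36)·f_1 from -5/6x_1 - 2x_2 + 2 → -2x_2 + 2
  leading term x_2: subtract (-1)·g_3 from -2x_2 + 2 → 0
  remainder 0.

Every S-polynomial of the final basis reduces to 0, so we have a Gröbner basis.
Inter-reduce: drop elements whose leading term is divisible by another's, tail-reduce, and make monic.

G = {x_1, x_2 - 1}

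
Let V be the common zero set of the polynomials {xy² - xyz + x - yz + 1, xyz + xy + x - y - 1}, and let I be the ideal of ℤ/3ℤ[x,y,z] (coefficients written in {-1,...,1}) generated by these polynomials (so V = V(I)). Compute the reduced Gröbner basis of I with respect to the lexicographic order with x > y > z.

G = {xy + xz - x - y² + yz² - yz - y - 1, xz² + x - y²z - y² + yz³ + yz - z, y³ - y²z² + y²z + y² - yz - y - 1}

f_1 = xy² - xyz + x - yz + 1, LT = xy².
f_2 = xyz + xy + x - y - 1, LT = xyz.

S(f_1,f_2): lcm = xy²z. S = -xy² - xyz² - xy + xz + y² - yz² + y + z.
  leading term xy²: subtract (-1)·f_1 from -xy² - xyz² - xy + xz + y² - yz² + y + z → -xyz² - xyz - xy + xz + x + y² - yz² - yz + y + z + 1
  leading term xyz²: subtract (-z)·f_2 from -xyz² - xyz - xy + xz + x + y² - yz² - yz + y + z + 1 → -xy - xz + x + y² - yz² + yz + y + 1
  leading term xy: no divisor's leading term divides it; move -xy to the remainder.
  leading term xz: no divisor's leading term divides it; move -xz to the remainder.
  leading term x: no divisor's leading term divides it; move x to the remainder.
  leading term y²: no divisor's leading term divides it; move y² to the remainder.
  leading term yz²: no divisor's leading term divides it; move -yz² to the remainder.
  leading term yz: no divisor's leading term divides it; move yz to the remainder.
  leading term y: no divisor's leading term divides it; move y to the remainder.
  leading term 1: no divisor's leading term divides it; move 1 to the remainder.
  remainder -xy - xz + x + y² - yz² + yz + y + 1 ≠ 0; add g_3 = -xy - xz + x + y² - yz² + yz + y + 1 to the basis.

S(f_1,g_3): lcm = xy². S = xyz + xy + x + y³ - y²z² + y²z + y² - yz + y + 1.
  leading term xyz: subtract (1)·f_2 from xyz + xy + x + y³ - y²z² + y²z + y² - yz + y + 1 → y³ - y²z² + y²z + y² - yz - y - 1
  leading term y³: no divisor's leading term divides it; move y³ to the remainder.
  leading term y²z²: no divisor's leading term divides it; move -y²z² to the remainder.
  leading term y²z: no divisor's leading term divides it; move y²z to the remainder.
  leading term y²: no divisor's leading term divides it; move y² to the remainder.
  leading term yz: no divisor's leading term divides it; move -yz to the remainder.
  leading term y: no divisor's leading term divides it; move -y to the remainder.
  leading term 1: no divisor's leading term divides it; move -1 to the remainder.
  remainder y³ - y²z² + y²z + y² - yz - y - 1 ≠ 0; add g_4 = y³ - y²z² + y²z + y² - yz - y - 1 to the basis.

S(f_2,g_3): lcm = xyz. S = xy - xz² + xz + x + y²z - yz³ + yz² + yz - y + z - 1.
  leading term xy: subtract (-1)·g_3 from xy - xz² + xz + x + y²z - yz³ + yz² + yz - y + z - 1 → -xz² - x + y²z + y² - yz³ - yz + z
  leading term xz²: no divisor's leading term divides it; move -xz² to the remainder.
  leading term x: no divisor's leading term divides it; move -x to the remainder.
  leading term y²z: no divisor's leading term divides it; move y²z to the remainder.
  leading term y²: no divisor's leading term divides it; move y² to the remainder.
  leading term yz³: no divisor's leading term divides it; move -yz³ to the remainder.
  leading term yz: no divisor's leading term divides it; move -yz to the remainder.
  leading term z: no divisor's leading term divides it; move z to the remainder.
  remainder -xz² - x + y²z + y² - yz³ - yz + z ≠ 0; add g_5 = -xz² - x + y²z + y² - yz³ - yz + z to the basis.

The other S-polynomials (S(f_1,g_4), S(f_2,g_4), S(g_3,g_4), S(f_1,g_5), S(f_2,g_5), S(g_3,g_5), S(g_4,g_5)) all reduce to 0 modulo the current basis, so we have a Gröbner basis.
Inter-reduce: drop elements whose leading term is divisible by another's, tail-reduce, and make monic.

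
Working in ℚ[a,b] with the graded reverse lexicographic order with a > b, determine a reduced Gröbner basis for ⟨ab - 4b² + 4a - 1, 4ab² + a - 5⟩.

G = {b³ - 4b² + 65/16a + ¼b - 21/16, a² - 1/13a + 4/13b - 16/13, ab - 4b² + 4a - 1}

Buchberger's algorithm terminates because the ascending chain of leading-term ideals stabilizes.

f_1 = ab - 4b² + 4a - 1, LT = ab.
f_2 = 4ab² + a - 5, LT = ab².

S(f_1,f_2): lcm = ab². S = -4b³ + 4ab - ¼a - b + 5/4.
  leading term b³: no divisor's leading term divides it; move -4b³ to the remainder.
  leading term ab: subtract (4)·f_1 from 4ab - ¼a - b + 5/4 → 16b² - 65/4a - b + 21/4
  leading term b²: no divisor's leading term divides it; move 16b² to the remainder.
  leading term a: no divisor's leading term divides it; move -65/4a to the remainder.
  leading term b: no divisor's leading term divides it; move -b to the remainder.
  leading term 1: no divisor's leading term divides it; move 21/4 to the remainder.
  remainder -4b³ + 16b² - 65/4a - b + 21/4 ≠ 0; add g_3 = -4b³ + 16b² - 65/4a - b + 21/4 to the basis.

S(f_1,g_3): lcm = ab³. S = -4b⁴ + 8ab² - 65/16a² - ¼ab - b² + 21/16a.
  leading term b⁴: subtract (b)·g_3 from -4b⁴ + 8ab² - 65/16a² - ¼ab - b² + 21/16a → 8ab² - 16b³ - 65/16a² + 16ab + 21/16a - 21/4b
  leading term ab²: subtract (8b)·f_1 from 8ab² - 16b³ - 65/16a² + 16ab + 21/16a - 21/4b → 16b³ - 65/16a² - 16ab + 21/16a + 11/4b
  leading term b³: subtract (-4)·g_3 from 16b³ - 65/16a² - 16ab + 21/16a + 11/4b → -65/16a² - 16ab + 64b² - 1019/16a - 5/4b + 21
  leading term a²: no divisor's leading term divides it; move -65/16a² to the remainder.
  leading term ab: subtract (-16)·f_1 from -16ab + 64b² - 1019/16a - 5/4b + 21 → 5/16a - 5/4b + 5
  leading term a: no divisor's leading term divides it; move 5/16a to the remainder.
  leading term b: no divisor's leading term divides it; move -5/4b to the remainder.
  leading term 1: no divisor's leading term divides it; move 5 to the remainder.
  remainder -65/16a² + 5/16a - 5/4b + 5 ≠ 0; add g_4 = -65/16a² + 5/16a - 5/4b + 5 to the basis.

The other S-polynomials (S(f_2,g_3), S(f_1,g_4), S(f_2,g_4), S(g_3,g_4)) all reduce to 0 modulo the current basis, so we have a Gröbner basis.
Inter-reduce: drop elements whose leading term is divisible by another's, tail-reduce, and make monic.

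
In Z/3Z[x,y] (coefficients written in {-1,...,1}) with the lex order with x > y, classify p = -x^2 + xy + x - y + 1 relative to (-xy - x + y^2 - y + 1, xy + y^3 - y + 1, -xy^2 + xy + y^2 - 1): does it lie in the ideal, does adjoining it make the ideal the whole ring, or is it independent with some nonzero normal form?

First compute the reduced Gröbner basis of I by Buchberger's algorithm.
f_1 = -xy - x + y^2 - y + 1, LT = xy.
f_2 = xy + y^3 - y + 1, LT = xy.
f_3 = -xy^2 + xy + y^2 - 1, LT = xy^2.

S(f_1,f_2): lcm = xy. S = x - y^3 - y^2 - y + 1.
  reduce S modulo (f_1, f_2, f_3):
  remainder x - y^3 - y^2 - y + 1 ≠ 0; add h_4 = x - y^3 - y^2 - y + 1 to the basis.

S(f_1,f_3): lcm = xy^2. S = -xy - y^3 - y^2 - y - 1.
  reduce S modulo (f_1, f_2, f_3, h_4):
  remainder -y^2 + y ≠ 0; add h_5 = -y^2 + y to the basis.

S(f_2,f_3): lcm = xy^2. S = xy + y^4 + y - 1.
  reduce S modulo (f_1, f_2, f_3, h_4, h_5):
  remainder -y + 1 ≠ 0; add h_6 = -y + 1 to the basis.

The other S-polynomials (S(f_1,h_4), S(f_2,h_4), S(f_3,h_4), S(f_1,h_5), S(f_2,h_5), S(f_3,h_5), S(h_4,h_5), S(f_1,h_6), S(f_2,h_6), S(f_3,h_6), S(h_4,h_6), S(h_5,h_6)) all reduce to 0 modulo the current basis, so we have a Gröbner basis.
Inter-reduce: drop elements whose leading term is divisible by another's, tail-reduce, and make monic.
Reduced Gröbner basis: {x + 1, y - 1}.
Label its elements g_1 = x + 1, g_2 = y - 1.

Reduce p = -x^2 + xy + x - y + 1 modulo G:
  leading term x^2: subtract (-x)·g_1 from -x^2 + xy + x - y + 1 → xy - x - y + 1
  leading term xy: subtract (y)·g_1 from xy - x - y + 1 → -x + y + 1
  leading term x: subtract (-1)·g_1 from -x + y + 1 → y - 1
  leading term y: subtract (1)·g_2 from y - 1 → 0
  normal form = 0.
Since the normal form is 0, p ∈ I.

-x^2 + xy + x - y + 1 lies in I (it reduces to 0).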